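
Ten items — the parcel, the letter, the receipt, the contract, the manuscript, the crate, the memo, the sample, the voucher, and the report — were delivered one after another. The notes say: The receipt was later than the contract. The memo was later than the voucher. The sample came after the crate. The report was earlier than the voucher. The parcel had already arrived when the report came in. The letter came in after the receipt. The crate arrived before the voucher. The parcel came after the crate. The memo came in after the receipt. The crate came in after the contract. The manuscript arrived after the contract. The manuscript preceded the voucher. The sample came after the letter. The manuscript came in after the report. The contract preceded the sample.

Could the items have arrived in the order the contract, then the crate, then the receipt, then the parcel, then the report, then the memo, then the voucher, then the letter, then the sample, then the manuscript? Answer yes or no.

The constraints require the manuscript before the voucher, but in the proposed sequence the voucher appears ahead of the manuscript. That one violation is enough.

no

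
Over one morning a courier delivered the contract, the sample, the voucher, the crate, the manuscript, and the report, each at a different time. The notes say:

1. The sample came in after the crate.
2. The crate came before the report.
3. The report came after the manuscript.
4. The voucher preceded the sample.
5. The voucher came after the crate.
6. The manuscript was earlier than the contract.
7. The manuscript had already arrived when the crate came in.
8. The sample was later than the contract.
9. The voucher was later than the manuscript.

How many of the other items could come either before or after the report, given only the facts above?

3

Forced before the report: the crate and the manuscript.
That leaves the contract, the sample, and the voucher with no forced order relative to the report — 3.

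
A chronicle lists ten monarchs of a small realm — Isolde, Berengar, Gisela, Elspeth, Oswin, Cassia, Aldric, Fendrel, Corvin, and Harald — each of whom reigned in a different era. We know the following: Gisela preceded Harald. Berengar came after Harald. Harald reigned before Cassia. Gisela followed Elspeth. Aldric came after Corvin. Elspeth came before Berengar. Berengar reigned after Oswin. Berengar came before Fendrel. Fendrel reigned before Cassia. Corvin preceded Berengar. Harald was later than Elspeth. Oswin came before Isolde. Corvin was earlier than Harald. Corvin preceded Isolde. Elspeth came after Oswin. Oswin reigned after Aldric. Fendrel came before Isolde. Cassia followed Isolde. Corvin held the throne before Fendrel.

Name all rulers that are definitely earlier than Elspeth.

Directly stated before Elspeth: Oswin.
Aldric reaches Elspeth via Aldric → Oswin → Elspeth.
Corvin reaches Elspeth via Corvin → Aldric → Oswin → Elspeth.

Aldric, Corvin, Oswin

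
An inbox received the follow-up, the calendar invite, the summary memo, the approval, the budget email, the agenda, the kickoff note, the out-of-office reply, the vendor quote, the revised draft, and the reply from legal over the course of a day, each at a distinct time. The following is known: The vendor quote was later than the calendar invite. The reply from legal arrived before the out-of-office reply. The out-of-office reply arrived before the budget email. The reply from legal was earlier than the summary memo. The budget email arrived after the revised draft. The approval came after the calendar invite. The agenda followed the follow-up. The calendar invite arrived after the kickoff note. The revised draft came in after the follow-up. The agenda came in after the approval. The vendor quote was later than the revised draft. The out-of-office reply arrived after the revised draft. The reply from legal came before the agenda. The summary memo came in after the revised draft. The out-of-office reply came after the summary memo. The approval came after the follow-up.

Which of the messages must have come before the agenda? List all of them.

the approval, the calendar invite, the follow-up, the kickoff note, the reply from legal

Directly stated before the agenda: the approval, the follow-up, and the reply from legal.
The calendar invite reaches the agenda via the calendar invite → the approval → the agenda.
The kickoff note reaches the agenda via the kickoff note → the calendar invite → the approval → the agenda.
No chain forces the budget email (or any of the others) ahead of the agenda.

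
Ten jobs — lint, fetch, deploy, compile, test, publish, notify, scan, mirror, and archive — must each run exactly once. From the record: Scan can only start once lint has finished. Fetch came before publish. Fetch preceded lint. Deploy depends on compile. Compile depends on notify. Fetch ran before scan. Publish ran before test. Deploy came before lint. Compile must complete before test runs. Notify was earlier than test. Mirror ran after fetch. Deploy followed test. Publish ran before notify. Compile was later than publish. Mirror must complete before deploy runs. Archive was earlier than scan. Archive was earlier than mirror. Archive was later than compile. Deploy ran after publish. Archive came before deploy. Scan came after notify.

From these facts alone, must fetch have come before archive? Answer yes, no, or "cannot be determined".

yes

Chain the constraints: fetch → publish → compile → archive. Each link is directly stated, so fetch comes before archive.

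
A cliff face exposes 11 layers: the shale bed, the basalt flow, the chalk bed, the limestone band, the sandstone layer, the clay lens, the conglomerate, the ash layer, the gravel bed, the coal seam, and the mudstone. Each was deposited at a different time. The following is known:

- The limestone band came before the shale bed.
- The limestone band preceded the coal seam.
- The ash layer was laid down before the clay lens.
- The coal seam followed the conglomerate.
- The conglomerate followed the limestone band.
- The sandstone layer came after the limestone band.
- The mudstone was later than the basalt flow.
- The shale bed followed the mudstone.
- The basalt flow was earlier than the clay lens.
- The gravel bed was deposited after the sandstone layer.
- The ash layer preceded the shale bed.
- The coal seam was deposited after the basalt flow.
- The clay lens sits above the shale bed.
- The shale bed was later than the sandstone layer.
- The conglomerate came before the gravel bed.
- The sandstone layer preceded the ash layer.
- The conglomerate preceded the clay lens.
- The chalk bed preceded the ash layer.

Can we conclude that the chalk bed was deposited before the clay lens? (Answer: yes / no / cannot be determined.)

Chain the constraints: the chalk bed → the ash layer → the clay lens. Each link is directly stated, so the chalk bed comes before the clay lens.

yes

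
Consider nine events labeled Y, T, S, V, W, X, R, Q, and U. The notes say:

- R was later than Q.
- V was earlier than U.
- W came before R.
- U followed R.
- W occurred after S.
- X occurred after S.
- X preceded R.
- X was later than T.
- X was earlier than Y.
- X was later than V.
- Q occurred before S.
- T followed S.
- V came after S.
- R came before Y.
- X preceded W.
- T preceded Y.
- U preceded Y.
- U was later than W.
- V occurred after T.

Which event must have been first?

Q has a chain of constraints placing it before every other event, so Q must be first.

Q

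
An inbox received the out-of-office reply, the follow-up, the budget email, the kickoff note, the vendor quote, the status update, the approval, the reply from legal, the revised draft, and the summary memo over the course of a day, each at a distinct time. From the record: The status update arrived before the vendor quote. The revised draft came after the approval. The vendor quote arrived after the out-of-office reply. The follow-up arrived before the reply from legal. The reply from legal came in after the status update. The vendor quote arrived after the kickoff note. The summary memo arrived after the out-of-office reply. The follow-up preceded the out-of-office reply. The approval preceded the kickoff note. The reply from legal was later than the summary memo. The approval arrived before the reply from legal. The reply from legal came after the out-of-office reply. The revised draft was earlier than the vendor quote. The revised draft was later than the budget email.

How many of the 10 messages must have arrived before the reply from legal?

Directly stated before the reply from legal: the approval, the follow-up, the out-of-office reply, the status update, and the summary memo.
That's the approval, the follow-up, the out-of-office reply, the status update, and the summary memo — 5 in all.

5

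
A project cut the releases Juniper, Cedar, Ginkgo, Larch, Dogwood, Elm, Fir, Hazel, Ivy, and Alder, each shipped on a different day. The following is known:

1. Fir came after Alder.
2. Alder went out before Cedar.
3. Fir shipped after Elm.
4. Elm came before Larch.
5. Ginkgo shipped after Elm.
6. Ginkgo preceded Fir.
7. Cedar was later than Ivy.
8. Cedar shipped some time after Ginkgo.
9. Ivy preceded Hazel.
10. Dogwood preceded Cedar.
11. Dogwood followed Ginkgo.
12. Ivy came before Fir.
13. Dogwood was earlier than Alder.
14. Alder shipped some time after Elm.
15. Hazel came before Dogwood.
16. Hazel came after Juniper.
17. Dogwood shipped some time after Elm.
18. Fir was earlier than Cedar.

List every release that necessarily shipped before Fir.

Directly stated before Fir: Alder, Elm, Ginkgo, and Ivy.
Dogwood reaches Fir via Dogwood → Alder → Fir.
Hazel reaches Fir via Hazel → Dogwood → Alder → Fir.
Juniper reaches Fir via Juniper → Hazel → Dogwood → Alder → Fir.
No chain forces Larch (or any of the others) ahead of Fir.

Alder, Dogwood, Elm, Ginkgo, Hazel, Ivy, Juniper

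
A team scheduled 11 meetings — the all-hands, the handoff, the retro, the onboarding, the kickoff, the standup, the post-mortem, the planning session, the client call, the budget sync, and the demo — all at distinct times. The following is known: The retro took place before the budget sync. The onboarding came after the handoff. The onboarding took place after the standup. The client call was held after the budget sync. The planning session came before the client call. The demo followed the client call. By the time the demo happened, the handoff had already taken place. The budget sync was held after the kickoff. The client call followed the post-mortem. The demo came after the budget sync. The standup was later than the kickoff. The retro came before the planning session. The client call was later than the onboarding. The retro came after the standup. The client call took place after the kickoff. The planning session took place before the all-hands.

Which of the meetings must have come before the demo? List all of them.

Directly stated before the demo: the budget sync, the client call, and the handoff.
The kickoff reaches the demo via the kickoff → the client call → the demo.
The onboarding reaches the demo via the onboarding → the client call → the demo.
The planning session reaches the demo via the planning session → the client call → the demo.
Likewise the post-mortem, the retro, and the standup each reach the demo by chaining the stated constraints.
No chain forces the all-hands ahead of the demo.

the budget sync, the client call, the handoff, the kickoff, the onboarding, the planning session, the post-mortem, the retro, the standup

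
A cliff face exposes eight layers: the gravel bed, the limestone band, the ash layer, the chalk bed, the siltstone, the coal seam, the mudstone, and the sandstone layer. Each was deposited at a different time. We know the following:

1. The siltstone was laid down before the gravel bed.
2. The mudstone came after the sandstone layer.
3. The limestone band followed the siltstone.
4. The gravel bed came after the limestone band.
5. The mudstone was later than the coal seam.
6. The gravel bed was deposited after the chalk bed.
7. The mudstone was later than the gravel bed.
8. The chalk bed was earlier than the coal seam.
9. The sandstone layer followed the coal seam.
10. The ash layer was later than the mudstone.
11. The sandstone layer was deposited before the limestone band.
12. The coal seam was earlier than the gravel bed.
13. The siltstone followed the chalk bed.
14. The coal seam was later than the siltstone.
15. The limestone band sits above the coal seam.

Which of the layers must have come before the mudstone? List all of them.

the chalk bed, the coal seam, the gravel bed, the limestone band, the sandstone layer, the siltstone

Directly stated before the mudstone: the coal seam, the gravel bed, and the sandstone layer.
The chalk bed reaches the mudstone via the chalk bed → the gravel bed → the mudstone.
The limestone band reaches the mudstone via the limestone band → the gravel bed → the mudstone.
The siltstone reaches the mudstone via the siltstone → the gravel bed → the mudstone.
No chain forces the ash layer ahead of the mudstone.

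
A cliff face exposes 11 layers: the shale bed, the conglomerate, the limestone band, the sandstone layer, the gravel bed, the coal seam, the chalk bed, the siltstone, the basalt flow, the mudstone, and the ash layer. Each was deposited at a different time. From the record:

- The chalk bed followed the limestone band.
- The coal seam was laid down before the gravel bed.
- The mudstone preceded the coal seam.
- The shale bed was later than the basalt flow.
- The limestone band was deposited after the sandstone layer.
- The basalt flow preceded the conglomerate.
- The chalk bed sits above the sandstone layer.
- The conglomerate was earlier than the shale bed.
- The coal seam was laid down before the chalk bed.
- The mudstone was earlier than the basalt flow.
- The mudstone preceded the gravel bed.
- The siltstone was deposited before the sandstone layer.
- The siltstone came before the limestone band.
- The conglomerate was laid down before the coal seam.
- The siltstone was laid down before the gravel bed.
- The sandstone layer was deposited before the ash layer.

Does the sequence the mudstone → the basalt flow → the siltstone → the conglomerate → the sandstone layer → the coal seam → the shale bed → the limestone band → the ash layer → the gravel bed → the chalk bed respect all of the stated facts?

Check each stated constraint against the proposed order — e.g. the siltstone is ahead of the gravel bed; the mudstone is ahead of the gravel bed. Every pair is in the required order; nothing is violated.

yes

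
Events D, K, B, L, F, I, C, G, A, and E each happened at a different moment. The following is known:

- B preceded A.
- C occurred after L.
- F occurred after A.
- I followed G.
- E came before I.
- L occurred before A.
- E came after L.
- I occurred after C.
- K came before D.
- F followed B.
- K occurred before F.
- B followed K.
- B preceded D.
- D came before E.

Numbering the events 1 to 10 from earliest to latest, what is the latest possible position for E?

9

E must come before I — 1 event forced after it.
Everything else can be placed before E in some valid order, so E can sit as late as position 10 − 1 = 9.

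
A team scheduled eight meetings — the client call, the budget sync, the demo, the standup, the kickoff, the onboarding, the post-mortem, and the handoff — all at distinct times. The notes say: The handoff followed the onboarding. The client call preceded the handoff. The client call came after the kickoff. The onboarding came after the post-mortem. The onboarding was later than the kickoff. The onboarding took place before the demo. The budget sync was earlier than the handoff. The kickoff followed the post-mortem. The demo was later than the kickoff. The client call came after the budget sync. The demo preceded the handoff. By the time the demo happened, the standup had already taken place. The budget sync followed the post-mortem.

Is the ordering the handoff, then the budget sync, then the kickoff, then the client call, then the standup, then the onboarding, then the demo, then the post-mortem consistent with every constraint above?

The constraints require the post-mortem before the budget sync, but in the proposed sequence the budget sync appears ahead of the post-mortem. That one violation is enough.

no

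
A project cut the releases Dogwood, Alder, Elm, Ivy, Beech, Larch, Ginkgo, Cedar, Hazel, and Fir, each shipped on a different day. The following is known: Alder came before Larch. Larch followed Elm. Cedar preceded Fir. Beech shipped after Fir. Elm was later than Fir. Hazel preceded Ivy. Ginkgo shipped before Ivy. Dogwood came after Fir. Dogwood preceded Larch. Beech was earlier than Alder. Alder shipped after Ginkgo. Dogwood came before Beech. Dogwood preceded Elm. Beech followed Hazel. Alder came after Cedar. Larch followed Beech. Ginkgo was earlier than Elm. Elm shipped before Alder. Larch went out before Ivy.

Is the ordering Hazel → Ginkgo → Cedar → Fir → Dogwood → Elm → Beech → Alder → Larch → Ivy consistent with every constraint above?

yes

Check each stated constraint against the proposed order — e.g. Ginkgo is ahead of Ivy; Hazel is ahead of Ivy. Every pair is in the required order; nothing is violated.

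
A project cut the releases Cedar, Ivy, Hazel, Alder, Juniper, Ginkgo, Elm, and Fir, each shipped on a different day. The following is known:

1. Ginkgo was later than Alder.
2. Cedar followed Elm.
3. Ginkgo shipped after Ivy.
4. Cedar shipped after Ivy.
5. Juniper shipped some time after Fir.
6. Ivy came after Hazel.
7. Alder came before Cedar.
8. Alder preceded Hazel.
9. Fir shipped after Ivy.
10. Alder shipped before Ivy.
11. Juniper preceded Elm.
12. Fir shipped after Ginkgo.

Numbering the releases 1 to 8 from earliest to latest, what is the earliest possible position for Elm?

7

Alder, Fir, Ginkgo, Hazel, Ivy, and Juniper must all come before Elm — 6 forced predecessors.
Nothing else is forced ahead of Elm, so its earliest slot is position 6 + 1 = 7.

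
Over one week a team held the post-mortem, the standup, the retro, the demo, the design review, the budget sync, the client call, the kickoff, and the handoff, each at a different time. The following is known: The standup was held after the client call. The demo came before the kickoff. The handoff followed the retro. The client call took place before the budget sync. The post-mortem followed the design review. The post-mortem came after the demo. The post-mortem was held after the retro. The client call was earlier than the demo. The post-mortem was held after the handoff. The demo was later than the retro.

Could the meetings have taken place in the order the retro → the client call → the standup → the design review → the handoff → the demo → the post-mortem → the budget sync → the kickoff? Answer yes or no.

yes

Check each stated constraint against the proposed order — e.g. the retro is ahead of the post-mortem; the client call is ahead of the budget sync. Every pair is in the required order; nothing is violated.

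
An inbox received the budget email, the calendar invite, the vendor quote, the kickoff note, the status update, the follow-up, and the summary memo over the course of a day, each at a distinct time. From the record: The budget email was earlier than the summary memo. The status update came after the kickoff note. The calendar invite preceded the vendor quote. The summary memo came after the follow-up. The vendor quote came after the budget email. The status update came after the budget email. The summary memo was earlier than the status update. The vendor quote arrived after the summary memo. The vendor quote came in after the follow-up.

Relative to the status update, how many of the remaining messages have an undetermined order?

Forced before the status update: the budget email, the follow-up, the kickoff note, and the summary memo.
That leaves the calendar invite and the vendor quote with no forced order relative to the status update — 2.

2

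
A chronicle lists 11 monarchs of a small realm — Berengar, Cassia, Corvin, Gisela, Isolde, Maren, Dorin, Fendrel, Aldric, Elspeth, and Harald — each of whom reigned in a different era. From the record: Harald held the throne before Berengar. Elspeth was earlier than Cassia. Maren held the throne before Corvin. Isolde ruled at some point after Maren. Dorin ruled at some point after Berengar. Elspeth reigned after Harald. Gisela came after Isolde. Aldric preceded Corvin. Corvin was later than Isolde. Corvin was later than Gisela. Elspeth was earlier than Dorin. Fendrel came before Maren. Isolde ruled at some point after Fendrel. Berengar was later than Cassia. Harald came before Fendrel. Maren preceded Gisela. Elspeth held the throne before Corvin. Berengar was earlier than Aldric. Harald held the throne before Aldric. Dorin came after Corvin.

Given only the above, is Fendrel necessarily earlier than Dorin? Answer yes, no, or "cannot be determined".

yes

Chain the constraints: Fendrel → Isolde → Corvin → Dorin. Each link is directly stated, so Fendrel comes before Dorin.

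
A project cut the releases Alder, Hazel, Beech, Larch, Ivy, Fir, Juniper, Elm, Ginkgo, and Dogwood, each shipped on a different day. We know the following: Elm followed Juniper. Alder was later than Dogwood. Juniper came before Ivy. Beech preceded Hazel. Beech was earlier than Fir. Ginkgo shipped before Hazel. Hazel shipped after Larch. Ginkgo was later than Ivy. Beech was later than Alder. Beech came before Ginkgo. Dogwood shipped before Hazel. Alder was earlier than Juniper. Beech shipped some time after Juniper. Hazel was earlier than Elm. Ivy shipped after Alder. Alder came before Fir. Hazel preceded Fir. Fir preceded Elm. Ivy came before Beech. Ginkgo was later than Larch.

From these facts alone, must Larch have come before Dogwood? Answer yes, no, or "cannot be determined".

No chain of stated constraints runs from Larch to Dogwood, and none runs from Dogwood to Larch either.
So the relative order of Larch and Dogwood is not fixed by the given facts.

cannot be determined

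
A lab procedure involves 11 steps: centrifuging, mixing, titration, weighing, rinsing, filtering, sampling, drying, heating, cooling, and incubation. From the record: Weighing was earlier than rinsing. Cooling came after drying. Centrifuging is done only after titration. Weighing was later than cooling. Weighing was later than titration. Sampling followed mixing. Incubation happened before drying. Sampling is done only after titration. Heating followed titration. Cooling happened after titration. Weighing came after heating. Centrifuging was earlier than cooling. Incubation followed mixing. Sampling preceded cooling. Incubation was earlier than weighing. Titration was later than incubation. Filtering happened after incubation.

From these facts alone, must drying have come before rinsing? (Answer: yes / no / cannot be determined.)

Chain the constraints: drying → cooling → weighing → rinsing. Each link is directly stated, so drying comes before rinsing.

yes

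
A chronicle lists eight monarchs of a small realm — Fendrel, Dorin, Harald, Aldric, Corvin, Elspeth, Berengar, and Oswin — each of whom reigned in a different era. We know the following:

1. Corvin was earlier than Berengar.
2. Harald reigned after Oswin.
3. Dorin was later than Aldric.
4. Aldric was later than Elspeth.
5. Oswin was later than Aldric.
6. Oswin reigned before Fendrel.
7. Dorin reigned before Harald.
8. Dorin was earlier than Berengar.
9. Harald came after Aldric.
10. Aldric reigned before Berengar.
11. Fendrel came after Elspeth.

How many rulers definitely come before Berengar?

Directly stated before Berengar: Aldric, Corvin, and Dorin.
Elspeth reaches Berengar via Elspeth → Aldric → Berengar.
No chain forces Fendrel (or any of the others) ahead of Berengar.
That's Aldric, Corvin, Dorin, and Elspeth — 4 in all.

4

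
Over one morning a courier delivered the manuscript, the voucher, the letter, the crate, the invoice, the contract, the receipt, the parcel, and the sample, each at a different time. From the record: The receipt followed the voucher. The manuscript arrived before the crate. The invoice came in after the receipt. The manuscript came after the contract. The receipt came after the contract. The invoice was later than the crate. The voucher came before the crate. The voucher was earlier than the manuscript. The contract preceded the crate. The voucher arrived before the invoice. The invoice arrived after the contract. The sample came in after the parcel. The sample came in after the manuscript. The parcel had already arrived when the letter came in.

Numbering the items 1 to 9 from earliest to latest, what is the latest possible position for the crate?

8

The crate must come before the invoice — 1 item forced after it.
Everything else can be placed before the crate in some valid order, so the crate can sit as late as position 9 − 1 = 8.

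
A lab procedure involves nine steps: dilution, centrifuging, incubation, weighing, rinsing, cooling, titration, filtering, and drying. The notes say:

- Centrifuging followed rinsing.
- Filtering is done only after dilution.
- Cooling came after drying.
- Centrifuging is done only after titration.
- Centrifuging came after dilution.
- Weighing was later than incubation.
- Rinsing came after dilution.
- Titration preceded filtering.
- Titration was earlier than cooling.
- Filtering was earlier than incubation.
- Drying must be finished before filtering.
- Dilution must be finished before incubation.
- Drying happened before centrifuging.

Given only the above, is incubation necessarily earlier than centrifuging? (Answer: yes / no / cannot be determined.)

No chain of stated constraints runs from incubation to centrifuging, and none runs from centrifuging to incubation either.
So the relative order of incubation and centrifuging is not fixed by the given facts.

cannot be determined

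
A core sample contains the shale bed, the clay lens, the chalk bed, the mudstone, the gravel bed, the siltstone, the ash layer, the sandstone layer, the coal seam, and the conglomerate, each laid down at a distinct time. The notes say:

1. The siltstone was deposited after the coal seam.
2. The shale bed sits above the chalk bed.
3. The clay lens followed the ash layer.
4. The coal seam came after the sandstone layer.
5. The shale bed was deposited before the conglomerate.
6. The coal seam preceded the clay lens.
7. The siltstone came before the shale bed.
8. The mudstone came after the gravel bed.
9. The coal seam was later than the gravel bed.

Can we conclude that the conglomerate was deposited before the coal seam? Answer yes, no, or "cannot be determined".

Tracing the constraints gives the coal seam → the siltstone → the shale bed → the conglomerate, so the coal seam must come before the conglomerate.
That means the conglomerate cannot be before the coal seam.

no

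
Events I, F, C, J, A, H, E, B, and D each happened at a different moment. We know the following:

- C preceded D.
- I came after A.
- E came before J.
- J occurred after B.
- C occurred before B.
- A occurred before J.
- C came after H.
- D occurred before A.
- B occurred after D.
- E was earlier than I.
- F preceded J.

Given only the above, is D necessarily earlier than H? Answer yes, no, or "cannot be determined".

no

Tracing the constraints gives H → C → D, so H must come before D.
That means D cannot be before H.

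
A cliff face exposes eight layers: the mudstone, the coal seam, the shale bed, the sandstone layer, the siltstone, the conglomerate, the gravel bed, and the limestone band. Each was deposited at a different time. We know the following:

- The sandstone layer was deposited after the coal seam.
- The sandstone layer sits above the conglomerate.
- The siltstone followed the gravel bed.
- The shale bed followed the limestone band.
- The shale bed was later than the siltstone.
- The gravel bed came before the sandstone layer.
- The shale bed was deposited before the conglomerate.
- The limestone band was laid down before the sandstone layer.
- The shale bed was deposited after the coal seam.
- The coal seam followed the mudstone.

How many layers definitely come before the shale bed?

Directly stated before the shale bed: the coal seam, the limestone band, and the siltstone.
The gravel bed reaches the shale bed via the gravel bed → the siltstone → the shale bed.
The mudstone reaches the shale bed via the mudstone → the coal seam → the shale bed.
That's the coal seam, the gravel bed, the limestone band, the mudstone, and the siltstone — 5 in all.

5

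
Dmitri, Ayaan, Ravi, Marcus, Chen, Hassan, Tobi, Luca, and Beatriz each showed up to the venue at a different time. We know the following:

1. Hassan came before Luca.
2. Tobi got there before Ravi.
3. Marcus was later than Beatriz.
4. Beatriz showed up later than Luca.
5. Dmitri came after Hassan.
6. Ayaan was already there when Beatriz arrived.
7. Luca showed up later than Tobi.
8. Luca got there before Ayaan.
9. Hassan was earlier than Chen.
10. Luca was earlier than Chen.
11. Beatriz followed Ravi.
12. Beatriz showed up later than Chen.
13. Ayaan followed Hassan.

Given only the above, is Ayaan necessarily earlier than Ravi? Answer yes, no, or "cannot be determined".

No chain of stated constraints runs from Ayaan to Ravi, and none runs from Ravi to Ayaan either.
So the relative order of Ayaan and Ravi is not fixed by the given facts.

cannot be determined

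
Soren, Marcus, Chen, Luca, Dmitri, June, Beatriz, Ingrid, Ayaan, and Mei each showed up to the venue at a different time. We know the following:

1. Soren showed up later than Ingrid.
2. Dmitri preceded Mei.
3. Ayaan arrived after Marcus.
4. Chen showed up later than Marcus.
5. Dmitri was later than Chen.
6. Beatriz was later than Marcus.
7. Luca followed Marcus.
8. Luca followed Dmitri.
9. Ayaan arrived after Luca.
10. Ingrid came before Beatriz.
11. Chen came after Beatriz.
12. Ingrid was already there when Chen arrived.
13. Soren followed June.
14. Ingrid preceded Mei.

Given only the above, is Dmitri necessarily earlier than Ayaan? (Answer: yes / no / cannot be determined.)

yes

Chain the constraints: Dmitri → Luca → Ayaan. Each link is directly stated, so Dmitri comes before Ayaan.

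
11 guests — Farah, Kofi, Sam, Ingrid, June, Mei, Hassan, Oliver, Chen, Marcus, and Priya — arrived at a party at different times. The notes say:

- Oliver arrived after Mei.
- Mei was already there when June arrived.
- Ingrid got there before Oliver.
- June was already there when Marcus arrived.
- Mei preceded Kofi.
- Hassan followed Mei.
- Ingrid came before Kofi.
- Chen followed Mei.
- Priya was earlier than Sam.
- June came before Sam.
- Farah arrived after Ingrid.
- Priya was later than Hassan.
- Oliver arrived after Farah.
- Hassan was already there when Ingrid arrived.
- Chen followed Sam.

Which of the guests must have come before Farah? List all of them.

Hassan, Ingrid, Mei

Directly stated before Farah: Ingrid.
Hassan reaches Farah via Hassan → Ingrid → Farah.
Mei reaches Farah via Mei → Hassan → Ingrid → Farah.
No chain forces Priya (or any of the others) ahead of Farah.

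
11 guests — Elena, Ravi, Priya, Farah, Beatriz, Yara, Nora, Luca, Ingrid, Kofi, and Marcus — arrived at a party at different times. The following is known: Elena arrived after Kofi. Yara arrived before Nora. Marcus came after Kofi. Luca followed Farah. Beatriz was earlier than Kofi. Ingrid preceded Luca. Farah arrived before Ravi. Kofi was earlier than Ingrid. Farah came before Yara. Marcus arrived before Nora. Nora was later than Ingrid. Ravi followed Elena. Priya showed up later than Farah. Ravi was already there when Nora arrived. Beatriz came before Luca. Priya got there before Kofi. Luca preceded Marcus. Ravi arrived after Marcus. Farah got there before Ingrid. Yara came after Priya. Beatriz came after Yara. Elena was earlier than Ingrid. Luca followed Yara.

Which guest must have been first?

Farah

Farah has a chain of constraints placing them before every other guest, so Farah must be first.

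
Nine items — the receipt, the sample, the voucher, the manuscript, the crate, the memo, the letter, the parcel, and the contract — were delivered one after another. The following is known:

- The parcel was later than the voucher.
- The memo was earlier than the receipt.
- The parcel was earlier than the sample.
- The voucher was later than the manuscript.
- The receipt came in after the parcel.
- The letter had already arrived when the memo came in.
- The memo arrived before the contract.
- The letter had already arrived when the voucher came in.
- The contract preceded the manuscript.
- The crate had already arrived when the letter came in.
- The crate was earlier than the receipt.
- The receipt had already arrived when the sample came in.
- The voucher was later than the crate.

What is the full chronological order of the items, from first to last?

the crate, the letter, the memo, the contract, the manuscript, the voucher, the parcel, the receipt, the sample

The constraints fix every adjacent pair, so only one ordering works:
the crate → the letter → the memo → the contract → the manuscript → the voucher → the parcel → the receipt → the sample.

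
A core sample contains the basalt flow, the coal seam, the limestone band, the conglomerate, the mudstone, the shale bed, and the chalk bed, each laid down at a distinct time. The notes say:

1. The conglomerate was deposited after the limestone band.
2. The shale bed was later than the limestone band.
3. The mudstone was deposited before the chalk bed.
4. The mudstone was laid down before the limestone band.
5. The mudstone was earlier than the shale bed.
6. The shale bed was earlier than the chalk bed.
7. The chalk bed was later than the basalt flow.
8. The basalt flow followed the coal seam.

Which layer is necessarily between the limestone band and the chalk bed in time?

Tracing the constraints gives the limestone band → the shale bed → the chalk bed, so the shale bed sits after the limestone band and before the chalk bed.
No other layer is forced both after the limestone band and before the chalk bed.

the shale bed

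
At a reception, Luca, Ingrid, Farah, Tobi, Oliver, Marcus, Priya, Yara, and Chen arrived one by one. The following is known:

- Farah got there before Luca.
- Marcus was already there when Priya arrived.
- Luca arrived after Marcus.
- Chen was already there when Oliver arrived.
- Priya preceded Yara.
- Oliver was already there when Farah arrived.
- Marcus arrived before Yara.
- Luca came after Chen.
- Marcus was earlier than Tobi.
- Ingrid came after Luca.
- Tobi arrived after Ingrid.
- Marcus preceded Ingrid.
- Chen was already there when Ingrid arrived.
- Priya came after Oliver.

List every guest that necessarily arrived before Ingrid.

Directly stated before Ingrid: Chen, Luca, and Marcus.
Farah reaches Ingrid via Farah → Luca → Ingrid.
Oliver reaches Ingrid via Oliver → Farah → Luca → Ingrid.
No chain forces Tobi (or any of the others) ahead of Ingrid.

Chen, Farah, Luca, Marcus, Oliver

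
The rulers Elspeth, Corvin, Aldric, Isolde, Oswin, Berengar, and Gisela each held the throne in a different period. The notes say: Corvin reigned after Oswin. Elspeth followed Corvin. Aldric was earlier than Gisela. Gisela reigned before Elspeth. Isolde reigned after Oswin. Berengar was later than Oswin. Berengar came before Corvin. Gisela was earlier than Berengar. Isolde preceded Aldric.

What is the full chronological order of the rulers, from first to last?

The constraints fix every adjacent pair, so only one ordering works:
Oswin → Isolde → Aldric → Gisela → Berengar → Corvin → Elspeth.

Oswin, Isolde, Aldric, Gisela, Berengar, Corvin, Elspeth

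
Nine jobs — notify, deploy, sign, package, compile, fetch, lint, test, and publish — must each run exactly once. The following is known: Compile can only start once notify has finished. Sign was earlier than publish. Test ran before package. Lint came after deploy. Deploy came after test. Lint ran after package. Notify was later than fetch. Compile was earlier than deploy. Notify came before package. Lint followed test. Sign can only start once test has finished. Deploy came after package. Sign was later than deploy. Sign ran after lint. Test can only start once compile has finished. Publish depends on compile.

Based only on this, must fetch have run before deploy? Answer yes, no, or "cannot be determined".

yes

Chain the constraints: fetch → notify → compile → deploy. Each link is directly stated, so fetch comes before deploy.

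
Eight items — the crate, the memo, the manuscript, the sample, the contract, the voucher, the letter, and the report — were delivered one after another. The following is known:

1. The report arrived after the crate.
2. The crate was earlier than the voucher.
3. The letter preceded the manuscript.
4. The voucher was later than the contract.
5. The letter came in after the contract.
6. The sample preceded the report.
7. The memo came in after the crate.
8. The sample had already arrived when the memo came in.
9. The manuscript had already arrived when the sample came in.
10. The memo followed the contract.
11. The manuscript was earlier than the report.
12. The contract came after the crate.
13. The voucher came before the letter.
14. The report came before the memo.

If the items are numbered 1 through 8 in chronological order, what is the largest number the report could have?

The report must come before the memo — 1 item forced after it.
Everything else can be placed before the report in some valid order, so the report can sit as late as position 8 − 1 = 7.

7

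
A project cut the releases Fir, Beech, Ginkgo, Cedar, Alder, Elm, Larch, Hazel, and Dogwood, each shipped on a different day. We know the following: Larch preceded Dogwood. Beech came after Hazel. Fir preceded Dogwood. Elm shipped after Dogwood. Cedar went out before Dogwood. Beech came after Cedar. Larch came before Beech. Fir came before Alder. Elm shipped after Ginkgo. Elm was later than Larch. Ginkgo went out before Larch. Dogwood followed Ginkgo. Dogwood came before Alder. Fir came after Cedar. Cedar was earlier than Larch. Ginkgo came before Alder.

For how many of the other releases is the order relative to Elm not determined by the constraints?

3

Forced before Elm: Cedar, Dogwood, Fir, Ginkgo, and Larch.
That leaves Alder, Beech, and Hazel with no forced order relative to Elm — 3.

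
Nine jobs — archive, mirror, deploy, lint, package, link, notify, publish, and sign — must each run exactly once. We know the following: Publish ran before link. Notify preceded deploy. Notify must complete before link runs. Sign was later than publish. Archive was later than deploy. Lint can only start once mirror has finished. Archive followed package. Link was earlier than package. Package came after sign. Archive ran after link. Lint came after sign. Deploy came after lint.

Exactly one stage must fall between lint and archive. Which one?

deploy

Tracing the constraints gives lint → deploy → archive, so deploy sits after lint and before archive.
No other stage is forced both after lint and before archive.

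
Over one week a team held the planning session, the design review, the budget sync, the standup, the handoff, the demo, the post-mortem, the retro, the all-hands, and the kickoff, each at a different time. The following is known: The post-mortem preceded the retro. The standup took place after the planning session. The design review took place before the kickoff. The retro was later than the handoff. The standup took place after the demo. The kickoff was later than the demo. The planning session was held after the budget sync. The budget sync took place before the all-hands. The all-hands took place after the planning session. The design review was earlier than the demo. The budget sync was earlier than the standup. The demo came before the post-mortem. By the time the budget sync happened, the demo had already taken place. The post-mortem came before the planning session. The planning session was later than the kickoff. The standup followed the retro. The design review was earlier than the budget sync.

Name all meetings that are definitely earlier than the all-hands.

the budget sync, the demo, the design review, the kickoff, the planning session, the post-mortem

Directly stated before the all-hands: the budget sync and the planning session.
The demo reaches the all-hands via the demo → the budget sync → the all-hands.
The design review reaches the all-hands via the design review → the budget sync → the all-hands.
The kickoff reaches the all-hands via the kickoff → the planning session → the all-hands.
Likewise the post-mortem reaches the all-hands by chaining the stated constraints.
No chain forces the handoff (or any of the others) ahead of the all-hands.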